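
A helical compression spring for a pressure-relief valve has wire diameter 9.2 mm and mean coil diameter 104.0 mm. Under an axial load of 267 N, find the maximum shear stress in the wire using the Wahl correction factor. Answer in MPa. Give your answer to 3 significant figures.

Spring index C = D/d = 104.0/9.2 = 11.3043
K_W = (4C−1)/(4C−4) + 0.615/C = 44.217/41.217 + 0.0544 = 1.1272
τ₀ = 8FD/(πd³) = 8·267·104.0/(π·9.2³) = 222144/2446.3 = 90.807 MPa
τ_max = K·τ₀ = 1.1272 × 90.807 = 102.36 MPa

102 MPa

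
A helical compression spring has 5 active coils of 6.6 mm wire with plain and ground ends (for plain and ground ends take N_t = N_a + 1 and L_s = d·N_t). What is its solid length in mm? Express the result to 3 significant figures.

plain and ground ends: N_t = N_a + 1 = 5 + 1 = 6
L_s = d·N_t = 6.6 × 6 = 39.6 mm

39.6 mm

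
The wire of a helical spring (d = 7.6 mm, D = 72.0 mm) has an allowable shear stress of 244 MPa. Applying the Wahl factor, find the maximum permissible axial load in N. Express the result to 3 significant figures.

C = D/d = 72.0/7.6 = 9.4737
K_W = (4C−1)/(4C−4) + 0.615/C = 36.895/33.895 + 0.0649 = 1.1534
τ_max = K·8FD/(πd³) → F_max = τ_allow·πd³/(8DK)
F_max = 244·π·7.6³/(8·72.0·1.1534) = 3.365e+05/664.37 = 506.49 N

506 N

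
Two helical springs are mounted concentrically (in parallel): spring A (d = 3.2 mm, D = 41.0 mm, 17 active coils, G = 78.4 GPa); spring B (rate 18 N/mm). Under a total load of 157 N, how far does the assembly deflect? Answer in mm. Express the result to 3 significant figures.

8.32 mm

k_A = Gd⁴/(8D³N_a) = (78.4×10³)(3.2⁴)/(8·41.0³·17) = 0.87705 N/mm
Parallel: k_eq = 0.87705 + 18 = 18.877 N/mm
δ = F/k_eq = 157/18.877 = 8.317 mm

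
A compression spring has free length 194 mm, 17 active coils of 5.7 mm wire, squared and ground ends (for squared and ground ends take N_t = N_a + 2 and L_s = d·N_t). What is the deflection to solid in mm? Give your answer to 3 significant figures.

85.7 mm

N_t = 19; L_s = 5.7·19 = 108.3 mm
δ_solid = L₀ − L_s = 194 − 108.3 = 85.7 mm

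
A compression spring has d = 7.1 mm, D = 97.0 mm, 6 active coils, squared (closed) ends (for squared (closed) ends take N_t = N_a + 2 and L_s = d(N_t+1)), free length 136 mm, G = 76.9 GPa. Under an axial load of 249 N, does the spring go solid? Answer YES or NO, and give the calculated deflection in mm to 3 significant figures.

NO, δ = 55.8 mm

k = Gd⁴/(8D³N_a) = (76.9×10³)(7.1⁴)/(8·97.0³·6) = 4.4607 N/mm
N_t = 8; L_s = 7.1·9 = 63.9 mm; δ_solid = L₀ − L_s = 136 − 63.9 = 72.1 mm
δ = F/k = 249/4.4607 = 55.821 mm
δ < δ_solid → spring does not go solid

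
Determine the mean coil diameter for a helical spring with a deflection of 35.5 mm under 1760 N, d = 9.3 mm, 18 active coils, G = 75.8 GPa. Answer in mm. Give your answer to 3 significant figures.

Required rate k = F/δ = 1760/35.5 = 49.577 N/mm
D = (Gd⁴/(8N_a·k))^(1/3) = (75.8×10³·9.3⁴/(8·18·49.577))^(1/3)
  = (79424.4)^(1/3) = 42.9851 mm

43.0 mm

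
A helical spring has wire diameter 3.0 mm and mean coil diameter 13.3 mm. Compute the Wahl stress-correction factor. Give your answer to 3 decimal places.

C = D/d = 13.3/3.0 = 4.4333
K_W = (4C−1)/(4C−4) + 0.615/C = 16.733/13.733 + 0.1387 = 1.3572

1.357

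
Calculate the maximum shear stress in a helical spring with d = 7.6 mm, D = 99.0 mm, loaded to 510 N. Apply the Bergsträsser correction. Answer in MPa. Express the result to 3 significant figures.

Spring index C = D/d = 99.0/7.6 = 13.0263
K_B = (4C+2)/(4C−3) = 54.105/49.105 = 1.1018
τ₀ = 8FD/(πd³) = 8·510·99.0/(π·7.6³) = 403920/1379.1 = 292.89 MPa
τ_max = K·τ₀ = 1.1018 × 292.89 = 322.71 MPa

323 MPa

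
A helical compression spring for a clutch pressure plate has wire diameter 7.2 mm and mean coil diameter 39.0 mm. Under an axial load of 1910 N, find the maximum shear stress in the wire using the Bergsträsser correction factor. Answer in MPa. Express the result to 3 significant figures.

Spring index C = D/d = 39.0/7.2 = 5.4167
K_B = (4C+2)/(4C−3) = 23.667/18.667 = 1.2679
τ₀ = 8FD/(πd³) = 8·1910·39.0/(π·7.2³) = 595920/1172.6 = 508.21 MPa
τ_max = K·τ₀ = 1.2679 × 508.21 = 644.33 MPa

644 MPa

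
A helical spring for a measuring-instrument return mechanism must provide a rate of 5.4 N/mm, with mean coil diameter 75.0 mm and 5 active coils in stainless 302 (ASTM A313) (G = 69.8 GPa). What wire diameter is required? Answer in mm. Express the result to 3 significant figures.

6.01 mm

d = (8D³N_a·k / G)^(1/4) = (8·75.0³·5·5.4 / (69.8×10³))^0.25
  = (1305.5)^0.25 = 6.0110 mm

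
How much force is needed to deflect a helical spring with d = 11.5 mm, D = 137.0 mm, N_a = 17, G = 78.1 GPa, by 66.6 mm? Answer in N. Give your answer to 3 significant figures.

k = Gd⁴/(8D³N_a) = (78.1×10³)(11.5⁴)/(8·137.0³·17) = 3.9061 N/mm
F = k·δ = 3.9061 × 66.6 = 260.15 N

260 N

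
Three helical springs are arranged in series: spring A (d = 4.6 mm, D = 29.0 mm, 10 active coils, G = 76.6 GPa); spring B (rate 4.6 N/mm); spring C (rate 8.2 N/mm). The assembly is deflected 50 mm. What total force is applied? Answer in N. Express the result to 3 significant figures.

126 N

k_A = Gd⁴/(8D³N_a) = (76.6×10³)(4.6⁴)/(8·29.0³·10) = 17.578 N/mm
Series: 1/k_eq = 1/17.578 + 1/4.6 + 1/8.2 = 0.39623; k_eq = 2.5238 N/mm
F = k_eq·δ = 2.5238·50 = 126.19 N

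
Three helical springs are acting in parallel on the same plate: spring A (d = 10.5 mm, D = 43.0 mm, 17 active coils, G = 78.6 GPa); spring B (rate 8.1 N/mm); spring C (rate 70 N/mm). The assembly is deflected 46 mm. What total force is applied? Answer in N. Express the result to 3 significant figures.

k_A = Gd⁴/(8D³N_a) = (78.6×10³)(10.5⁴)/(8·43.0³·17) = 88.356 N/mm
Parallel: k_eq = 88.356 + 8.1 + 70 = 166.46 N/mm
F = k_eq·δ = 166.46·46 = 7657 N

7660 N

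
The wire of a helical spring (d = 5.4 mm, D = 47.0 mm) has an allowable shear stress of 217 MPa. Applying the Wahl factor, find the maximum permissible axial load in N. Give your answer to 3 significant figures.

C = D/d = 47.0/5.4 = 8.7037
K_W = (4C−1)/(4C−4) + 0.615/C = 33.815/30.815 + 0.0707 = 1.1680
τ_max = K·8FD/(πd³) → F_max = τ_allow·πd³/(8DK)
F_max = 217·π·5.4³/(8·47.0·1.1680) = 1.0735e+05/439.17 = 244.43 N

244 N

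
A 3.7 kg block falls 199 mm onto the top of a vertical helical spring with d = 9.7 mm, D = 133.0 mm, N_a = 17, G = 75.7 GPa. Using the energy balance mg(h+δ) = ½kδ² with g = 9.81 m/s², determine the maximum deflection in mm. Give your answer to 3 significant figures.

k = Gd⁴/(8D³N_a) = (75.7×10³)(9.7⁴)/(8·133.0³·17) = 2.0945 N/mm
W = mg = 3.7 × 9.81 = 36.297 N
½kδ² − Wδ − Wh = 0 → δ = (W + √(W² + 2kWh))/k
δ = (36.297 + √(1317.5 + 30258.2))/2.0945 = (36.297 + 177.7)/2.0945 = 102.17 mm

102 mm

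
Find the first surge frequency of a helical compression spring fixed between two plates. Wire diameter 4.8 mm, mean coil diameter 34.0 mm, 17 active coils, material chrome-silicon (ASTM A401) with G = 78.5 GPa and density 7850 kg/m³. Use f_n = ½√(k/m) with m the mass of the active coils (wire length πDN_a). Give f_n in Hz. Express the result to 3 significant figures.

86.9 Hz

k = Gd⁴/(8D³N_a) = (78.5×10³)(4.8⁴)/(8·34.0³·17) = 7.7958 N/mm = 7795.8 N/m
Wire length L = πDN_a = π·34.0·17 = 1815.8 mm
m = ρ·(πd²/4)·L = 7850 × 18.096×10⁻⁶ m² × 1.8158 m = 0.25794 kg
f_n = ½√(k/m) = 0.5·√(7795.8/0.25794) = 0.5·√(30223) = 86.924 Hz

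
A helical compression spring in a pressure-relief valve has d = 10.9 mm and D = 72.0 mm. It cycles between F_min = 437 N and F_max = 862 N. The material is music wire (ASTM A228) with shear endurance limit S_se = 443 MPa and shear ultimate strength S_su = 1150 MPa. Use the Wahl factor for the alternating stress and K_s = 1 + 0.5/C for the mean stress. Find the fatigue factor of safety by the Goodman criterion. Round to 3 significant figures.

C = D/d = 72.0/10.9 = 6.6055; K_W = (4C−1)/(4C−4)+0.615/C = 1.2269; K_s = 1+0.5/C = 1.0757
F_a = (F_max−F_min)/2 = 212.5 N; F_m = (F_max+F_min)/2 = 649.5 N
τ_a = K_W·8F_aD/(πd³) = 1.2269 × 30.085 = 36.911 MPa
τ_m = K_s·8F_mD/(πd³) = 1.0757 × 91.954 = 98.915 MPa
Goodman: 1/n_f = τ_a/S_se + τ_m/S_su = 36.911/443 + 98.915/1150 = 0.08332 + 0.08601 = 0.16933
n_f = 1/0.16933 = 5.905

5.91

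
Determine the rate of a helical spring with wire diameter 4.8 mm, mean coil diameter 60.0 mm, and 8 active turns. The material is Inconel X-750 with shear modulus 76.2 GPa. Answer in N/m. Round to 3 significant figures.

k = Gd⁴/(8D³N_a) = (76.2×10³ × 4.8⁴) / (8 × 60.0³ × 8)
  = 4.04501e+07 / 1.3824e+07 = 2.9261 N/mm = 2926.1 N/m

2930 N/m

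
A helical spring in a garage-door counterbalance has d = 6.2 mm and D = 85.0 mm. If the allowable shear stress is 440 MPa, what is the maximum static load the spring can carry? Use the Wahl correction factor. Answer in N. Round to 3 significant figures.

439 N

C = D/d = 85.0/6.2 = 13.7097
K_W = (4C−1)/(4C−4) + 0.615/C = 53.839/50.839 + 0.0449 = 1.1039
τ_max = K·8FD/(πd³) → F_max = τ_allow·πd³/(8DK)
F_max = 440·π·6.2³/(8·85.0·1.1039) = 3.2944e+05/750.63 = 438.89 N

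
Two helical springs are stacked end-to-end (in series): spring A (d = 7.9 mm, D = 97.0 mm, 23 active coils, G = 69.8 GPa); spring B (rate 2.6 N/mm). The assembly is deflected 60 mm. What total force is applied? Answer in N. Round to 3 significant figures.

k_A = Gd⁴/(8D³N_a) = (69.8×10³)(7.9⁴)/(8·97.0³·23) = 1.6189 N/mm
Series: 1/k_eq = 1/1.6189 + 1/2.6 = 1.0023; k_eq = 0.9977 N/mm
F = k_eq·δ = 0.9977·60 = 59.862 N

59.9 N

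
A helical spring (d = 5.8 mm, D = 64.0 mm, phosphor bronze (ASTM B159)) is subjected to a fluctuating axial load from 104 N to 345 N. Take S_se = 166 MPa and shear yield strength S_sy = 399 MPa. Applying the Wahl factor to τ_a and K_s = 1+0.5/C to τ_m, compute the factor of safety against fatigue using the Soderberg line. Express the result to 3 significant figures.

0.850

C = D/d = 64.0/5.8 = 11.0345; K_W = (4C−1)/(4C−4)+0.615/C = 1.1305; K_s = 1+0.5/C = 1.0453
F_a = (F_max−F_min)/2 = 120.5 N; F_m = (F_max+F_min)/2 = 224.5 N
τ_a = K_W·8F_aD/(πd³) = 1.1305 × 100.65 = 113.78 MPa
τ_m = K_s·8F_mD/(πd³) = 1.0453 × 187.52 = 196.02 MPa
Soderberg: 1/n_f = τ_a/S_se + τ_m/S_sy = 113.78/166 + 196.02/399 = 0.68545 + 0.49128 = 1.1767
n_f = 1/1.1767 = 0.8498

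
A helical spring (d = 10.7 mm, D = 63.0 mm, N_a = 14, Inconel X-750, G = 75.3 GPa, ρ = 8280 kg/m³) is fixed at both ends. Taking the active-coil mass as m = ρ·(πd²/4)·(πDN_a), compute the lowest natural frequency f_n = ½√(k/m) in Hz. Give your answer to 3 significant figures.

k = Gd⁴/(8D³N_a) = (75.3×10³)(10.7⁴)/(8·63.0³·14) = 35.244 N/mm = 35244 N/m
Wire length L = πDN_a = π·63.0·14 = 2770.9 mm
m = ρ·(πd²/4)·L = 8280 × 89.92×10⁻⁶ m² × 2.7709 m = 2.063 kg
f_n = ½√(k/m) = 0.5·√(35244/2.063) = 0.5·√(17084) = 65.352 Hz

65.4 Hz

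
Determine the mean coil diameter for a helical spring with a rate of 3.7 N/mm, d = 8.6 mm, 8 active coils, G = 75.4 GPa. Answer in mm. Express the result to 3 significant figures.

120 mm

D = (Gd⁴/(8N_a·k))^(1/3) = (75.4×10³·8.6⁴/(8·8·3.7))^(1/3)
  = (1.74174e+06)^(1/3) = 120.3172 mm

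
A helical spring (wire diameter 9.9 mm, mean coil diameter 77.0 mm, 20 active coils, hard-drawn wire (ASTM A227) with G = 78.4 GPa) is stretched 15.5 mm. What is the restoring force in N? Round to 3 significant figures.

160 N

k = Gd⁴/(8D³N_a) = (78.4×10³)(9.9⁴)/(8·77.0³·20) = 10.31 N/mm
F = k·δ = 10.31 × 15.5 = 159.81 N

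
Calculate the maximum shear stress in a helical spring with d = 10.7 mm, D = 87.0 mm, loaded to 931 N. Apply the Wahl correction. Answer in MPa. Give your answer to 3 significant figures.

199 MPa

Spring index C = D/d = 87.0/10.7 = 8.1308
K_W = (4C−1)/(4C−4) + 0.615/C = 31.523/28.523 + 0.0756 = 1.1808
τ₀ = 8FD/(πd³) = 8·931·87.0/(π·10.7³) = 647976/3848.6 = 168.37 MPa
τ_max = K·τ₀ = 1.1808 × 168.37 = 198.81 MPa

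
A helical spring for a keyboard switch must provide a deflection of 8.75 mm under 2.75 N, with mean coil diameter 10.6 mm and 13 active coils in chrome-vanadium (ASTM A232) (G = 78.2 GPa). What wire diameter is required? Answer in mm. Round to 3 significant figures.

Required rate k = F/δ = 2.75/8.75 = 0.31429 N/mm
d = (8D³N_a·k / G)^(1/4) = (8·10.6³·13·0.31429 / (78.2×10³))^0.25
  = (0.49782)^0.25 = 0.8400 mm

0.840 mm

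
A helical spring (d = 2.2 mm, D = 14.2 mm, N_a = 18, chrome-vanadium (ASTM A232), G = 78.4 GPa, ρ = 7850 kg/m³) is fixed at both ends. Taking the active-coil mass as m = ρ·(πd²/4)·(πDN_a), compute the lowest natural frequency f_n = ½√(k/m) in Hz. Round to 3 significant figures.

k = Gd⁴/(8D³N_a) = (78.4×10³)(2.2⁴)/(8·14.2³·18) = 4.4543 N/mm = 4454.3 N/m
Wire length L = πDN_a = π·14.2·18 = 802.99 mm
m = ρ·(πd²/4)·L = 7850 × 3.8013×10⁻⁶ m² × 0.80299 m = 0.023962 kg
f_n = ½√(k/m) = 0.5·√(4454.3/0.023962) = 0.5·√(1.8589e+05) = 215.58 Hz

216 Hz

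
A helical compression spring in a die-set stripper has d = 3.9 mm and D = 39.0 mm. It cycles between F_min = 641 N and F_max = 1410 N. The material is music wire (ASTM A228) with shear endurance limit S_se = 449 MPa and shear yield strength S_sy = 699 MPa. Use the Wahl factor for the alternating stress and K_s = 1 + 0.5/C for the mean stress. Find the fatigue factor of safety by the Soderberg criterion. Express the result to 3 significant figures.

C = D/d = 39.0/3.9 = 10.0000; K_W = (4C−1)/(4C−4)+0.615/C = 1.1448; K_s = 1+0.5/C = 1.0500
F_a = (F_max−F_min)/2 = 384.5 N; F_m = (F_max+F_min)/2 = 1025.5 N
τ_a = K_W·8F_aD/(πd³) = 1.1448 × 643.74 = 736.97 MPa
τ_m = K_s·8F_mD/(πd³) = 1.0500 × 1716.9 = 1802.8 MPa
Soderberg: 1/n_f = τ_a/S_se + τ_m/S_sy = 736.97/449 + 1802.8/699 = 1.64136 + 2.57904 = 4.2204
n_f = 1/4.2204 = 0.2369

0.237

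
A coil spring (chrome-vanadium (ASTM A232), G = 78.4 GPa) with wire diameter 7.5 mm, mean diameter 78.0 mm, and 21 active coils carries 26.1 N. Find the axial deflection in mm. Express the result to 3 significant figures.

8.39 mm

k = Gd⁴/(8D³N_a) = (78.4×10³)(7.5⁴)/(8·78.0³·21) = 3.1115 N/mm
δ = F/k = 26.1 / 3.1115 = 8.3883 mm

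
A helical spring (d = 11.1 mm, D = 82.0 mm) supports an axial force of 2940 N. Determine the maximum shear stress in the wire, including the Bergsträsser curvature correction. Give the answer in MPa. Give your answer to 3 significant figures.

533 MPa

Spring index C = D/d = 82.0/11.1 = 7.3874
K_B = (4C+2)/(4C−3) = 31.550/26.550 = 1.1883
τ₀ = 8FD/(πd³) = 8·2940·82.0/(π·11.1³) = 1.92864e+06/4296.5 = 448.88 MPa
τ_max = K·τ₀ = 1.1883 × 448.88 = 533.42 MPa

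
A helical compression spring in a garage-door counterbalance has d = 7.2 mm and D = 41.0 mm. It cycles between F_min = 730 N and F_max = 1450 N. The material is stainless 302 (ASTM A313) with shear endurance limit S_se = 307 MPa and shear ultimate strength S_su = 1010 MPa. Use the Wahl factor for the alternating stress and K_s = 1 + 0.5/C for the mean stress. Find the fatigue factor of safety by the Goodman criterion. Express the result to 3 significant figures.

1.34

C = D/d = 41.0/7.2 = 5.6944; K_W = (4C−1)/(4C−4)+0.615/C = 1.2678; K_s = 1+0.5/C = 1.0878
F_a = (F_max−F_min)/2 = 360 N; F_m = (F_max+F_min)/2 = 1090 N
τ_a = K_W·8F_aD/(πd³) = 1.2678 × 100.7 = 127.66 MPa
τ_m = K_s·8F_mD/(πd³) = 1.0878 × 304.9 = 331.67 MPa
Goodman: 1/n_f = τ_a/S_se + τ_m/S_su = 127.66/307 + 331.67/1010 = 0.41584 + 0.32838 = 0.74423
n_f = 1/0.74423 = 1.344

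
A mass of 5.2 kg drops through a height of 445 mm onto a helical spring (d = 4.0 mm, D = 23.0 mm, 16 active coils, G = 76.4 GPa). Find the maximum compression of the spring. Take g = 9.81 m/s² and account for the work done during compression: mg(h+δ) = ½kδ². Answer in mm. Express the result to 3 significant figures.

64.3 mm

k = Gd⁴/(8D³N_a) = (76.4×10³)(4.0⁴)/(8·23.0³·16) = 12.559 N/mm
W = mg = 5.2 × 9.81 = 51.012 N
½kδ² − Wδ − Wh = 0 → δ = (W + √(W² + 2kWh))/k
δ = (51.012 + √(2602.2 + 570167))/12.559 = (51.012 + 756.82)/12.559 = 64.325 mm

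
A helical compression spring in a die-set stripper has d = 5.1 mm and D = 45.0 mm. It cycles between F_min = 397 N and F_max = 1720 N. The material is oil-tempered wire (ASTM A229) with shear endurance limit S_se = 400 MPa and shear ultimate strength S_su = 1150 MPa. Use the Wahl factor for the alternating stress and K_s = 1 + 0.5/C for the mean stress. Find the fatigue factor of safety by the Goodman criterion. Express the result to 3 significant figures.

C = D/d = 45.0/5.1 = 8.8235; K_W = (4C−1)/(4C−4)+0.615/C = 1.1656; K_s = 1+0.5/C = 1.0567
F_a = (F_max−F_min)/2 = 661.5 N; F_m = (F_max+F_min)/2 = 1058.5 N
τ_a = K_W·8F_aD/(πd³) = 1.1656 × 571.44 = 666.05 MPa
τ_m = K_s·8F_mD/(πd³) = 1.0567 × 914.39 = 966.21 MPa
Goodman: 1/n_f = τ_a/S_se + τ_m/S_su = 666.05/400 + 966.21/1150 = 1.66513 + 0.84018 = 2.5053
n_f = 1/2.5053 = 0.3992

0.399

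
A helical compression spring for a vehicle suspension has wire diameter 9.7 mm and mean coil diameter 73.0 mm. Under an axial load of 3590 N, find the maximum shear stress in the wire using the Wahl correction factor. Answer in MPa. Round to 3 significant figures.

Spring index C = D/d = 73.0/9.7 = 7.5258
K_W = (4C−1)/(4C−4) + 0.615/C = 29.103/26.103 + 0.0817 = 1.1966
τ₀ = 8FD/(πd³) = 8·3590·73.0/(π·9.7³) = 2.09656e+06/2867.2 = 731.21 MPa
τ_max = K·τ₀ = 1.1966 × 731.21 = 875 MPa

875 MPa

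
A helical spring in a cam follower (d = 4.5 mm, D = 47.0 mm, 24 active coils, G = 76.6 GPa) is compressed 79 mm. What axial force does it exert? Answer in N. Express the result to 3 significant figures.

124 N

k = Gd⁴/(8D³N_a) = (76.6×10³)(4.5⁴)/(8·47.0³·24) = 1.5757 N/mm
F = k·δ = 1.5757 × 79 = 124.48 N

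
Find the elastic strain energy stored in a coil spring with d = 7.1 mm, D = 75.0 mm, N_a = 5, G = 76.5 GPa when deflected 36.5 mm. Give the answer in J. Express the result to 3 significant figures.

k = Gd⁴/(8D³N_a) = (76.5×10³)(7.1⁴)/(8·75.0³·5) = 11.52 N/mm
U = ½kδ² = 0.5 × 11.52 × 36.5² = 7673.7 N·mm = 7.6737 J

7.67 J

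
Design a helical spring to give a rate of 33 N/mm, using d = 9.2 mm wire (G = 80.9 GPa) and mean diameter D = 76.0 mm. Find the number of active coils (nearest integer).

5

N_a = Gd⁴/(8D³k) = (80.9×10³ × 9.2⁴)/(8 × 76.0³ × 33)
    = 5.79562e+08 / 1.1589e+08 = 5.001 → 5 coils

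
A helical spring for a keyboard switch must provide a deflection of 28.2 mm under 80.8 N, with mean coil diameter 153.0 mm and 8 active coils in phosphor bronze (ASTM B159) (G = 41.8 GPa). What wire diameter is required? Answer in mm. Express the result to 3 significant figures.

Required rate k = F/δ = 80.8/28.2 = 2.8652 N/mm
d = (8D³N_a·k / G)^(1/4) = (8·153.0³·8·2.8652 / (41.8×10³))^0.25
  = (15712)^0.25 = 11.1959 mm

11.2 mm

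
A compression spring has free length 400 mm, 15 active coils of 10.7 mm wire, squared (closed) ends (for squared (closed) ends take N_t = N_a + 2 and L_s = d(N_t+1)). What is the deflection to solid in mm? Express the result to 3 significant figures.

N_t = 17; L_s = 10.7·18 = 192.6 mm
δ_solid = L₀ − L_s = 400 − 192.6 = 207.4 mm

207 mm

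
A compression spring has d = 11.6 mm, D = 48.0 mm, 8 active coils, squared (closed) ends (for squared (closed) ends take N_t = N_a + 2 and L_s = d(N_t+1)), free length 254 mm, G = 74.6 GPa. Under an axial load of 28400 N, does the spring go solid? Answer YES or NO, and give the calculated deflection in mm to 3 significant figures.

k = Gd⁴/(8D³N_a) = (74.6×10³)(11.6⁴)/(8·48.0³·8) = 190.84 N/mm
N_t = 10; L_s = 11.6·11 = 127.6 mm; δ_solid = L₀ − L_s = 254 − 127.6 = 126.4 mm
δ = F/k = 28400/190.84 = 148.82 mm
δ ≥ δ_solid → spring goes solid

YES, δ = 149 mm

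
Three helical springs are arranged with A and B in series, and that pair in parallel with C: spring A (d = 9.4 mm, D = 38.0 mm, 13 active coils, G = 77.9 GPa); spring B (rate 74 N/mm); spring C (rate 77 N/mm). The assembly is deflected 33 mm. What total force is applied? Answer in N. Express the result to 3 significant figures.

k_A = Gd⁴/(8D³N_a) = (77.9×10³)(9.4⁴)/(8·38.0³·13) = 106.58 N/mm
Springs A,B series: k_AB = 1/(1/106.58+1/74) = 43.675 N/mm; parallel with C: k_eq = 43.675+77 = 120.68 N/mm
F = k_eq·δ = 120.68·33 = 3982.3 N

3980 N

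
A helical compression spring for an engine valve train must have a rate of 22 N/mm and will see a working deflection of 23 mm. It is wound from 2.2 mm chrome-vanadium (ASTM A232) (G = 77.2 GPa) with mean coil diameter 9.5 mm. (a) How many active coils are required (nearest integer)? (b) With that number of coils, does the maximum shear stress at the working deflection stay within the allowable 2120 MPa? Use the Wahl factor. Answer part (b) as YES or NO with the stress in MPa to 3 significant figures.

(a) 12 coils; (b) YES, τ_max = 1570 MPa

N_a = Gd⁴/(8D³k) = (77.2×10³)(2.2⁴)/(8·9.5³·22) = 11.98 → N_a = 12
Actual rate k = Gd⁴/(8D³·12) = 21.972 N/mm
Working load F = kδ = 21.972·23 = 505.35 N
C = 9.5/2.2 = 4.3182; K_W = (4C−1)/(4C−4)+0.615/C = 1.3684
τ_max = K_W·8FD/(πd³) = 1.3684·1148.1 = 1571.2 MPa
τ_max ≤ 2120 MPa → acceptable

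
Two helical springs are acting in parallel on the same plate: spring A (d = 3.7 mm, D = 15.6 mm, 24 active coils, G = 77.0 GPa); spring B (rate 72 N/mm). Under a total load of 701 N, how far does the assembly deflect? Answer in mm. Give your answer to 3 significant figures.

k_A = Gd⁴/(8D³N_a) = (77.0×10³)(3.7⁴)/(8·15.6³·24) = 19.798 N/mm
Parallel: k_eq = 19.798 + 72 = 91.798 N/mm
δ = F/k_eq = 701/91.798 = 7.6363 mm

7.64 mm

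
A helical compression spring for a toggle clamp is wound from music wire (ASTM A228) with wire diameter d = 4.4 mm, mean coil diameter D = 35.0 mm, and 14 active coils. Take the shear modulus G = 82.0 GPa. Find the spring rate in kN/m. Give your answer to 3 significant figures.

k = Gd⁴/(8D³N_a) = (82.0×10³ × 4.4⁴) / (8 × 35.0³ × 14)
  = 3.07344e+07 / 4.802e+06 = 6.4003 N/mm

6.40 kN/m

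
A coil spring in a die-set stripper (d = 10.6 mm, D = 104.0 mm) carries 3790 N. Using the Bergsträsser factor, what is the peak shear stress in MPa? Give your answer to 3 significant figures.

959 MPa

Spring index C = D/d = 104.0/10.6 = 9.8113
K_B = (4C+2)/(4C−3) = 41.245/36.245 = 1.1379
τ₀ = 8FD/(πd³) = 8·3790·104.0/(π·10.6³) = 3.15328e+06/3741.7 = 842.74 MPa
τ_max = K·τ₀ = 1.1379 × 842.74 = 959 MPa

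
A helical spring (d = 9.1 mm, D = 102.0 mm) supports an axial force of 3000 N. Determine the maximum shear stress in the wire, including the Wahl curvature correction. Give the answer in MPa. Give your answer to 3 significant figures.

Spring index C = D/d = 102.0/9.1 = 11.2088
K_W = (4C−1)/(4C−4) + 0.615/C = 43.835/40.835 + 0.0549 = 1.1283
τ₀ = 8FD/(πd³) = 8·3000·102.0/(π·9.1³) = 2.448e+06/2367.4 = 1034 MPa
τ_max = K·τ₀ = 1.1283 × 1034 = 1166.7 MPa

1170 MPa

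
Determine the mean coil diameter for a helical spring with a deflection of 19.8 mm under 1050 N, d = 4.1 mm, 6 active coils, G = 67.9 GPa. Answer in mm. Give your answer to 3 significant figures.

Required rate k = F/δ = 1050/19.8 = 53.03 N/mm
D = (Gd⁴/(8N_a·k))^(1/3) = (67.9×10³·4.1⁴/(8·6·53.03))^(1/3)
  = (7537.72)^(1/3) = 19.6071 mm

19.6 mm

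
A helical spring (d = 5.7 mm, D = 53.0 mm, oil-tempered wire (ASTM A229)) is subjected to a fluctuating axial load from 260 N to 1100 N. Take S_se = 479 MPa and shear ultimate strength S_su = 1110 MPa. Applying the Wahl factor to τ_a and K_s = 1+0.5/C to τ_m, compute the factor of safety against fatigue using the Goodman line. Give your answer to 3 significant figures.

0.827

C = D/d = 53.0/5.7 = 9.2982; K_W = (4C−1)/(4C−4)+0.615/C = 1.1565; K_s = 1+0.5/C = 1.0538
F_a = (F_max−F_min)/2 = 420 N; F_m = (F_max+F_min)/2 = 680 N
τ_a = K_W·8F_aD/(πd³) = 1.1565 × 306.08 = 353.99 MPa
τ_m = K_s·8F_mD/(πd³) = 1.0538 × 495.56 = 522.21 MPa
Goodman: 1/n_f = τ_a/S_se + τ_m/S_su = 353.99/479 + 522.21/1110 = 0.73902 + 0.47046 = 1.2095
n_f = 1/1.2095 = 0.8268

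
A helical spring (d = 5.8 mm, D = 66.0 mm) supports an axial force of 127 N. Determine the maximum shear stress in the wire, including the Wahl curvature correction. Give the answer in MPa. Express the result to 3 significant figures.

Spring index C = D/d = 66.0/5.8 = 11.3793
K_W = (4C−1)/(4C−4) + 0.615/C = 44.517/41.517 + 0.0540 = 1.1263
τ₀ = 8FD/(πd³) = 8·127·66.0/(π·5.8³) = 67056/612.96 = 109.4 MPa
τ_max = K·τ₀ = 1.1263 × 109.4 = 123.21 MPa

123 MPa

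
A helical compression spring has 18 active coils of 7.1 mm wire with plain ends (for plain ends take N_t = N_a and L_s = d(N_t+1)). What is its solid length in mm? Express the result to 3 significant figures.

plain ends: N_t = N_a = 18
L_s = d·(N_t+1) = 7.1 × 19 = 134.9 mm

135 mm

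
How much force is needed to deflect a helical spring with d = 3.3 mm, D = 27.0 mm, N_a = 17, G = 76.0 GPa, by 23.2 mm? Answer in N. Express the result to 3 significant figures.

k = Gd⁴/(8D³N_a) = (76.0×10³)(3.3⁴)/(8·27.0³·17) = 3.367 N/mm
F = k·δ = 3.367 × 23.2 = 78.114 N

78.1 N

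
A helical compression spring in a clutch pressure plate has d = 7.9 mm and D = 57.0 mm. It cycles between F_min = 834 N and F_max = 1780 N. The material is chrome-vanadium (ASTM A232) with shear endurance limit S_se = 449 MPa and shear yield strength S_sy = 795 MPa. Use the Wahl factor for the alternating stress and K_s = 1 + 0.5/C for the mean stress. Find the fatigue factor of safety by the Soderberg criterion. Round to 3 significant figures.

1.12

C = D/d = 57.0/7.9 = 7.2152; K_W = (4C−1)/(4C−4)+0.615/C = 1.2059; K_s = 1+0.5/C = 1.0693
F_a = (F_max−F_min)/2 = 473 N; F_m = (F_max+F_min)/2 = 1307 N
τ_a = K_W·8F_aD/(πd³) = 1.2059 × 139.25 = 167.92 MPa
τ_m = K_s·8F_mD/(πd³) = 1.0693 × 384.78 = 411.44 MPa
Soderberg: 1/n_f = τ_a/S_se + τ_m/S_sy = 167.92/449 + 411.44/795 = 0.37399 + 0.51754 = 0.89153
n_f = 1/0.89153 = 1.122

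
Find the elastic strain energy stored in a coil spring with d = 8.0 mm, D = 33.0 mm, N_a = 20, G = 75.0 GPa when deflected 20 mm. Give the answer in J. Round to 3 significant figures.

10.7 J

k = Gd⁴/(8D³N_a) = (75.0×10³)(8.0⁴)/(8·33.0³·20) = 53.427 N/mm
U = ½kδ² = 0.5 × 53.427 × 20² = 10685 N·mm = 10.685 J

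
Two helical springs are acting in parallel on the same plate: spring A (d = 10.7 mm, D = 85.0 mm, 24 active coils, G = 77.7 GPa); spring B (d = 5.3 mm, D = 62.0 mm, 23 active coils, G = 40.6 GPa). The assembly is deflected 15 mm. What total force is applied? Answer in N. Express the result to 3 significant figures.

k_A = Gd⁴/(8D³N_a) = (77.7×10³)(10.7⁴)/(8·85.0³·24) = 8.6377 N/mm
k_B = Gd⁴/(8D³N_a) = (40.6×10³)(5.3⁴)/(8·62.0³·23) = 0.73053 N/mm
Parallel: k_eq = 8.6377 + 0.73053 = 9.3682 N/mm
F = k_eq·δ = 9.3682·15 = 140.52 N

141 N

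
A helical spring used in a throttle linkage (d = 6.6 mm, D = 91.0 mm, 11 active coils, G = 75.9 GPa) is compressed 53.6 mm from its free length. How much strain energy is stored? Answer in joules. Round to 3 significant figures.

3.12 J

k = Gd⁴/(8D³N_a) = (75.9×10³)(6.6⁴)/(8·91.0³·11) = 2.1718 N/mm
U = ½kδ² = 0.5 × 2.1718 × 53.6² = 3119.7 N·mm = 3.1197 J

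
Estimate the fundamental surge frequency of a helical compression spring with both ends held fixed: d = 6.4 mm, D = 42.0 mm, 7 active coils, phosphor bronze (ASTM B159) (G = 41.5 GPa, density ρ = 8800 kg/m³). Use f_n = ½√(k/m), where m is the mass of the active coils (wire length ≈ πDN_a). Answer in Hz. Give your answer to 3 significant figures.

k = Gd⁴/(8D³N_a) = (41.5×10³)(6.4⁴)/(8·42.0³·7) = 16.782 N/mm = 16782 N/m
Wire length L = πDN_a = π·42.0·7 = 923.63 mm
m = ρ·(πd²/4)·L = 8800 × 32.17×10⁻⁶ m² × 0.92363 m = 0.26147 kg
f_n = ½√(k/m) = 0.5·√(16782/0.26147) = 0.5·√(64180) = 126.67 Hz

127 Hz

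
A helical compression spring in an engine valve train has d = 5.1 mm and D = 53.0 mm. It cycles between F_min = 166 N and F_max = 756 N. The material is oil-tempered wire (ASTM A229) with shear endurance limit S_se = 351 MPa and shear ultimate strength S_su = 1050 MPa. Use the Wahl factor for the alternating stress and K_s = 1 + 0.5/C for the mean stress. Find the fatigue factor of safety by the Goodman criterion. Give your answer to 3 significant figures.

C = D/d = 53.0/5.1 = 10.3922; K_W = (4C−1)/(4C−4)+0.615/C = 1.1390; K_s = 1+0.5/C = 1.0481
F_a = (F_max−F_min)/2 = 295 N; F_m = (F_max+F_min)/2 = 461 N
τ_a = K_W·8F_aD/(πd³) = 1.1390 × 300.14 = 341.87 MPa
τ_m = K_s·8F_mD/(πd³) = 1.0481 × 469.04 = 491.6 MPa
Goodman: 1/n_f = τ_a/S_se + τ_m/S_su = 341.87/351 + 491.6/1050 = 0.97399 + 0.46819 = 1.4422
n_f = 1/1.4422 = 0.6934

0.693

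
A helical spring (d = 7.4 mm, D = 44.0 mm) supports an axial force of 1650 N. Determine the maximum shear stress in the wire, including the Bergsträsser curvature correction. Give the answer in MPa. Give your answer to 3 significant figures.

Spring index C = D/d = 44.0/7.4 = 5.9459
K_B = (4C+2)/(4C−3) = 25.784/20.784 = 1.2406
τ₀ = 8FD/(πd³) = 8·1650·44.0/(π·7.4³) = 580800/1273 = 456.23 MPa
τ_max = K·τ₀ = 1.2406 × 456.23 = 565.98 MPa

566 MPa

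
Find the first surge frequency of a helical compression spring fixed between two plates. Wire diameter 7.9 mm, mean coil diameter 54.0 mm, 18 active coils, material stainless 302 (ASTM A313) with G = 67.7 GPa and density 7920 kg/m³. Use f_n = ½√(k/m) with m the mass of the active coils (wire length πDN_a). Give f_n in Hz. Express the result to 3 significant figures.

49.5 Hz

k = Gd⁴/(8D³N_a) = (67.7×10³)(7.9⁴)/(8·54.0³·18) = 11.629 N/mm = 11629 N/m
Wire length L = πDN_a = π·54.0·18 = 3053.6 mm
m = ρ·(πd²/4)·L = 7920 × 49.017×10⁻⁶ m² × 3.0536 m = 1.1855 kg
f_n = ½√(k/m) = 0.5·√(11629/1.1855) = 0.5·√(9810) = 49.523 Hz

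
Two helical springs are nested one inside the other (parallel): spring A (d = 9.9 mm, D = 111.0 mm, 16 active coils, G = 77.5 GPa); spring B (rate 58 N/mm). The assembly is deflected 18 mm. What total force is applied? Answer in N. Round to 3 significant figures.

k_A = Gd⁴/(8D³N_a) = (77.5×10³)(9.9⁴)/(8·111.0³·16) = 4.2527 N/mm
Parallel: k_eq = 4.2527 + 58 = 62.253 N/mm
F = k_eq·δ = 62.253·18 = 1120.5 N

1120 N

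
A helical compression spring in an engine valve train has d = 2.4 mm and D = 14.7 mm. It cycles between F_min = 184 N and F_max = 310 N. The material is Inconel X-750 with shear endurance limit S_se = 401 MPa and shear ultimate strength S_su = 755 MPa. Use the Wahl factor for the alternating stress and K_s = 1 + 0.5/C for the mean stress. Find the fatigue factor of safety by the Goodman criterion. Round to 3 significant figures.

C = D/d = 14.7/2.4 = 6.1250; K_W = (4C−1)/(4C−4)+0.615/C = 1.2467; K_s = 1+0.5/C = 1.0816
F_a = (F_max−F_min)/2 = 63 N; F_m = (F_max+F_min)/2 = 247 N
τ_a = K_W·8F_aD/(πd³) = 1.2467 × 170.59 = 212.69 MPa
τ_m = K_s·8F_mD/(πd³) = 1.0816 × 668.84 = 723.44 MPa
Goodman: 1/n_f = τ_a/S_se + τ_m/S_su = 212.69/401 + 723.44/755 = 0.53039 + 0.95819 = 1.4886
n_f = 1/1.4886 = 0.6718

0.672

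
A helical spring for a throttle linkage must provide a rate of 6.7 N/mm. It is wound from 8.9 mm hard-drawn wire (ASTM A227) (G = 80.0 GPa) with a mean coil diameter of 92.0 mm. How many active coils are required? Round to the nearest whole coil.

N_a = Gd⁴/(8D³k) = (80.0×10³ × 8.9⁴)/(8 × 92.0³ × 6.7)
    = 5.01938e+08 / 4.17377e+07 = 12.03 → 12 coils

12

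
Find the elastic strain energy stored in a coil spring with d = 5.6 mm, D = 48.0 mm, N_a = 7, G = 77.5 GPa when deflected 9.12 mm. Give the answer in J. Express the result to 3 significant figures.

0.512 J

k = Gd⁴/(8D³N_a) = (77.5×10³)(5.6⁴)/(8·48.0³·7) = 12.307 N/mm
U = ½kδ² = 0.5 × 12.307 × 9.12² = 511.8 N·mm = 0.5118 J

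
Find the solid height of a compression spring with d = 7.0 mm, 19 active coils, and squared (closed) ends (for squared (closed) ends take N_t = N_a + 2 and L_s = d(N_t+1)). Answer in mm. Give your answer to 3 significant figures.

154 mm

squared (closed) ends: N_t = N_a + 2 = 19 + 2 = 21
L_s = d·(N_t+1) = 7.0 × 22 = 154 mm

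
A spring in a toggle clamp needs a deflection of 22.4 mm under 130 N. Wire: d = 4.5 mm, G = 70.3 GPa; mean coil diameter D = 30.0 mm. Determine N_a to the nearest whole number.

Required rate k = F/δ = 130/22.4 = 5.8036 N/mm
N_a = Gd⁴/(8D³k) = (70.3×10³ × 4.5⁴)/(8 × 30.0³ × 5.8036)
    = 2.88274e+07 / 1.25357e+06 = 23 → 23 coils

23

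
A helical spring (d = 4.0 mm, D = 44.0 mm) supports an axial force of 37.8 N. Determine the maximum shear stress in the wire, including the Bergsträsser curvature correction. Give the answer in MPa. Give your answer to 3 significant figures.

74.2 MPa

Spring index C = D/d = 44.0/4.0 = 11.0000
K_B = (4C+2)/(4C−3) = 46.000/41.000 = 1.1220
τ₀ = 8FD/(πd³) = 8·37.8·44.0/(π·4.0³) = 13305.6/201.06 = 66.177 MPa
τ_max = K·τ₀ = 1.1220 × 66.177 = 74.247 MPa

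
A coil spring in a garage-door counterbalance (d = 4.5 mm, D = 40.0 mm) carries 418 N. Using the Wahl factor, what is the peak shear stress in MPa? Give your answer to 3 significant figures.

544 MPa

Spring index C = D/d = 40.0/4.5 = 8.8889
K_W = (4C−1)/(4C−4) + 0.615/C = 34.556/31.556 + 0.0692 = 1.1643
τ₀ = 8FD/(πd³) = 8·418·40.0/(π·4.5³) = 133760/286.28 = 467.24 MPa
τ_max = K·τ₀ = 1.1643 × 467.24 = 543.99 MPa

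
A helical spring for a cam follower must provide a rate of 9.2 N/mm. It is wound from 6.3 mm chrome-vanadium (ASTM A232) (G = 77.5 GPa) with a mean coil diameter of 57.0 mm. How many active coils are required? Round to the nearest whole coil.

9

N_a = Gd⁴/(8D³k) = (77.5×10³ × 6.3⁴)/(8 × 57.0³ × 9.2)
    = 1.22085e+08 / 1.36302e+07 = 8.957 → 9 coils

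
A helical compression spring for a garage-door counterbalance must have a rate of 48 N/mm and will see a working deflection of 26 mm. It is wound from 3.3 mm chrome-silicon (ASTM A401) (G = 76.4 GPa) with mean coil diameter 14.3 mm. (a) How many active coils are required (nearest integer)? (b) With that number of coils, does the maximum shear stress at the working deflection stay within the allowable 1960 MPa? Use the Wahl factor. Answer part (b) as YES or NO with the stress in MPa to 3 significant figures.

N_a = Gd⁴/(8D³k) = (76.4×10³)(3.3⁴)/(8·14.3³·48) = 8.069 → N_a = 8
Actual rate k = Gd⁴/(8D³·8) = 48.413 N/mm
Working load F = kδ = 48.413·26 = 1258.7 N
C = 14.3/3.3 = 4.3333; K_W = (4C−1)/(4C−4)+0.615/C = 1.3669
τ_max = K_W·8FD/(πd³) = 1.3669·1275.5 = 1743.5 MPa
τ_max ≤ 1960 MPa → acceptable

(a) 8 coils; (b) YES, τ_max = 1740 MPa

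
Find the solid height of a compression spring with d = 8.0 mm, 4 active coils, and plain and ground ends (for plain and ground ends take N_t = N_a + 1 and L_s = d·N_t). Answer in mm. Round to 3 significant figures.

plain and ground ends: N_t = N_a + 1 = 4 + 1 = 5
L_s = d·N_t = 8.0 × 5 = 40 mm

40.0 mm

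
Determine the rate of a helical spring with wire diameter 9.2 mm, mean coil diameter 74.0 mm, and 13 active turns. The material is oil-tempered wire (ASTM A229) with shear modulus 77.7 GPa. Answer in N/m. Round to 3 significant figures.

k = Gd⁴/(8D³N_a) = (77.7×10³ × 9.2⁴) / (8 × 74.0³ × 13)
  = 5.56637e+08 / 4.21433e+07 = 13.208 N/mm = 13208 N/m

13200 N/m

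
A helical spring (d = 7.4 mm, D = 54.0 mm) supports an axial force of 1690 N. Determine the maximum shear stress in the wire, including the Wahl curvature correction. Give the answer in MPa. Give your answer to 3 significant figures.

Spring index C = D/d = 54.0/7.4 = 7.2973
K_W = (4C−1)/(4C−4) + 0.615/C = 28.189/25.189 + 0.0843 = 1.2034
τ₀ = 8FD/(πd³) = 8·1690·54.0/(π·7.4³) = 730080/1273 = 573.49 MPa
τ_max = K·τ₀ = 1.2034 × 573.49 = 690.12 MPa

690 MPa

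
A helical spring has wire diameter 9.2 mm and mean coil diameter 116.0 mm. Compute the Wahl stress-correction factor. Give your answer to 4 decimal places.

C = D/d = 116.0/9.2 = 12.6087
K_W = (4C−1)/(4C−4) + 0.615/C = 49.435/46.435 + 0.0488 = 1.1134

1.1134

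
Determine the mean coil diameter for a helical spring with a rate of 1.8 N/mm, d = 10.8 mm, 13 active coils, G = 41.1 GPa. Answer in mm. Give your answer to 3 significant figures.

144 mm

D = (Gd⁴/(8N_a·k))^(1/3) = (41.1×10³·10.8⁴/(8·13·1.8))^(1/3)
  = (2.98697e+06)^(1/3) = 144.0159 mm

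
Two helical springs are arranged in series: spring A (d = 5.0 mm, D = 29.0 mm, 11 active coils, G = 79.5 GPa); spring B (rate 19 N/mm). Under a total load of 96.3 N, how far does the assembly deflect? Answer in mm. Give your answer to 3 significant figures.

9.23 mm

k_A = Gd⁴/(8D³N_a) = (79.5×10³)(5.0⁴)/(8·29.0³·11) = 23.151 N/mm
Series: 1/k_eq = 1/23.151 + 1/19 = 0.095826; k_eq = 10.436 N/mm
δ = F/k_eq = 96.3/10.436 = 9.2281 mm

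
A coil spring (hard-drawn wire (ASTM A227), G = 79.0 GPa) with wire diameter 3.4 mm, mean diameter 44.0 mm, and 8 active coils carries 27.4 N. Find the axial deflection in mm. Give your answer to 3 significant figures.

14.1 mm

k = Gd⁴/(8D³N_a) = (79.0×10³)(3.4⁴)/(8·44.0³·8) = 1.9364 N/mm
δ = F/k = 27.4 / 1.9364 = 14.15 mm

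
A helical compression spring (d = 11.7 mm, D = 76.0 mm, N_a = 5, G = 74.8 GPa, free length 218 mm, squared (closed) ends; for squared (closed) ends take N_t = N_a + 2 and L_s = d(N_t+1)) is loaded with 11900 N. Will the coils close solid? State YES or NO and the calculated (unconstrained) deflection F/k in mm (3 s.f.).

k = Gd⁴/(8D³N_a) = (74.8×10³)(11.7⁴)/(8·76.0³·5) = 79.826 N/mm
N_t = 7; L_s = 11.7·8 = 93.6 mm; δ_solid = L₀ − L_s = 218 − 93.6 = 124.4 mm
δ = F/k = 11900/79.826 = 149.07 mm
δ ≥ δ_solid → spring goes solid

YES, δ = 149 mm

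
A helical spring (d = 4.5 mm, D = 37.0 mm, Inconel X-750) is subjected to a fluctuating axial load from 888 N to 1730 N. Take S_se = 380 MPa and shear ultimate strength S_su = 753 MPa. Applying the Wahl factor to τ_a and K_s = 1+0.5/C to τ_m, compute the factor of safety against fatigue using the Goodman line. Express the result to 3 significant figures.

C = D/d = 37.0/4.5 = 8.2222; K_W = (4C−1)/(4C−4)+0.615/C = 1.1786; K_s = 1+0.5/C = 1.0608
F_a = (F_max−F_min)/2 = 421 N; F_m = (F_max+F_min)/2 = 1309 N
τ_a = K_W·8F_aD/(πd³) = 1.1786 × 435.3 = 513.06 MPa
τ_m = K_s·8F_mD/(πd³) = 1.0608 × 1353.5 = 1435.8 MPa
Goodman: 1/n_f = τ_a/S_se + τ_m/S_su = 513.06/380 + 1435.8/753 = 1.35016 + 1.90672 = 3.2569
n_f = 1/3.2569 = 0.307

0.307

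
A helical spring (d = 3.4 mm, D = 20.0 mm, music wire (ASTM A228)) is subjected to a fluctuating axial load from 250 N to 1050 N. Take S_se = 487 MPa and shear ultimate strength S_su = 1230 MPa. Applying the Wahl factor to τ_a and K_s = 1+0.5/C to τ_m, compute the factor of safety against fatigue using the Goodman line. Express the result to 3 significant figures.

0.480

C = D/d = 20.0/3.4 = 5.8824; K_W = (4C−1)/(4C−4)+0.615/C = 1.2582; K_s = 1+0.5/C = 1.0850
F_a = (F_max−F_min)/2 = 400 N; F_m = (F_max+F_min)/2 = 650 N
τ_a = K_W·8F_aD/(πd³) = 1.2582 × 518.31 = 652.12 MPa
τ_m = K_s·8F_mD/(πd³) = 1.0850 × 842.26 = 913.85 MPa
Goodman: 1/n_f = τ_a/S_se + τ_m/S_su = 652.12/487 + 913.85/1230 = 1.33907 + 0.74297 = 2.082
n_f = 1/2.082 = 0.4803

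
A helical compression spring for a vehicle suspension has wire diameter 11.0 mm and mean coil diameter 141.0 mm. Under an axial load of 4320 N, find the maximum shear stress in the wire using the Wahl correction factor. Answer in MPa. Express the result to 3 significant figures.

1300 MPa

Spring index C = D/d = 141.0/11.0 = 12.8182
K_W = (4C−1)/(4C−4) + 0.615/C = 50.273/47.273 + 0.0480 = 1.1114
τ₀ = 8FD/(πd³) = 8·4320·141.0/(π·11.0³) = 4.87296e+06/4181.5 = 1165.4 MPa
τ_max = K·τ₀ = 1.1114 × 1165.4 = 1295.2 MPa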